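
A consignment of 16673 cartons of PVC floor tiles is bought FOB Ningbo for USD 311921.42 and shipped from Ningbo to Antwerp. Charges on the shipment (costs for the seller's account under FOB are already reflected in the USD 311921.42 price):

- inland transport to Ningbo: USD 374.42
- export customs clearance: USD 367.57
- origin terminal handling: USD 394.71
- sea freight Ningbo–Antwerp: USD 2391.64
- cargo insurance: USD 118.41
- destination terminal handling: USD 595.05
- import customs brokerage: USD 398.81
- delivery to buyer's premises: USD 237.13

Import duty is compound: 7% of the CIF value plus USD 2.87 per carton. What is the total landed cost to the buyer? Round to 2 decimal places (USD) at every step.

Total landed cost: USD 385524.17

FOB: the seller bears costs until goods are on board at the origin port; the buyer bears freight, insurance and all costs thereafter.
Already in the invoice (seller's account under FOB): inland to port, export clearance, origin terminal — exclude.
CIF value = FOB price + freight + insurance = 311921.42 + 2391.64 + 118.41 = 314431.47
Ad valorem component: 314431.47 × 7% = 22010.20
Specific component: 16673 × 2.87 = 47851.51
Import duty = 22010.20 + 47851.51 = 69861.71
Buyer bears: freight 2391.64 + insurance 118.41 + destination terminal 595.05 + brokerage 398.81 + delivery 237.13 + duty 69861.71 = 73602.75
Landed cost = invoice 311921.42 + 73602.75 = 385524.17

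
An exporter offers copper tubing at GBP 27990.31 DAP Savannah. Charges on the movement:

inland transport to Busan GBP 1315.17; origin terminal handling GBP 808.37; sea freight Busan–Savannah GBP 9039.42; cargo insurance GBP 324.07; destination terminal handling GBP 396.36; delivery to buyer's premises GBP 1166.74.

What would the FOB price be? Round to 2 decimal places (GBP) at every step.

FOB price: GBP 17063.72

Not relevant to the conversion: origin terminal, inland to port — on the seller under both DAP and FOB; already in the DAP price and stays in the FOB price.
From DAP to FOB, the seller no longer bears: freight, insurance, destination terminal, delivery.
FOB price = 27990.31 − 9039.42 − 324.07 − 396.36 − 1166.74 = 17063.72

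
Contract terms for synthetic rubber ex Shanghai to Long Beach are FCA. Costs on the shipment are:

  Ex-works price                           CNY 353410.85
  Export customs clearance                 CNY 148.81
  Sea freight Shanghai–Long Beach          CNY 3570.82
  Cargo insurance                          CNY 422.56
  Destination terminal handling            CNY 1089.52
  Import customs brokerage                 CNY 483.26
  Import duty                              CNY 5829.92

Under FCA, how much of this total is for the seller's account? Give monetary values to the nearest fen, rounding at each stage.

FCA: the seller delivers export-cleared goods to the carrier; the buyer bears costs from that point.
Seller's account: goods 353410.85 + export clearance 148.81 = 353559.66
Buyer's account: freight 3570.82 + insurance 422.56 + destination terminal 1089.52 + brokerage 483.26 + duty 5829.92 = 11396.08

Seller's account: CNY 353559.66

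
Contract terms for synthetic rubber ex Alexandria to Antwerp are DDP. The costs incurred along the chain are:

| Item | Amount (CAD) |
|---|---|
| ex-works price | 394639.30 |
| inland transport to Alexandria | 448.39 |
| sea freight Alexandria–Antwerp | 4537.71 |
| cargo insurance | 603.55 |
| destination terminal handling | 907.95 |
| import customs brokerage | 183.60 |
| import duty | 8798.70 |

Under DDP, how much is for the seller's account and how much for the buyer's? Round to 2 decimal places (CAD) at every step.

Seller: CAD 410119.20; buyer: CAD 0.00

DDP: the seller bears all costs including import duty.
Seller's account: goods 394639.30 + inland to port 448.39 + freight 4537.71 + insurance 603.55 + destination terminal 907.95 + brokerage 183.60 + duty 8798.70 = 410119.20
Buyer's account: 0.00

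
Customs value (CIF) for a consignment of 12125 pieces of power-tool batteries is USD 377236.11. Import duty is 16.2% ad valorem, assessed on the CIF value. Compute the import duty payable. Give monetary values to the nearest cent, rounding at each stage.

Import duty: USD 61112.25

Import duty = 377236.11 × 16.2% = 61112.25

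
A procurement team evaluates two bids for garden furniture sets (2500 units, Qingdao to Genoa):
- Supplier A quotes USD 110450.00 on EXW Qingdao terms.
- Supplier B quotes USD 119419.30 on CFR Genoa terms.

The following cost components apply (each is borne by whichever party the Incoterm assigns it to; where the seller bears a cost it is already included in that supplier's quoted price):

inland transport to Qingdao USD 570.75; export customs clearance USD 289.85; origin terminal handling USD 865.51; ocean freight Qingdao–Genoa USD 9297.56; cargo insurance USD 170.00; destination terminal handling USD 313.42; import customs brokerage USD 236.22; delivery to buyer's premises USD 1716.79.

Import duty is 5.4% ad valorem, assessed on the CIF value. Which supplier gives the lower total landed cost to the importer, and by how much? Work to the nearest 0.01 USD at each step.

Supplier A (EXW):
CIF value = EXW price + inland to port + export clearance + origin terminal + freight + insurance = 110450.00 + 570.75 + 289.85 + 865.51 + 9297.56 + 170.00 = 121643.67
Import duty = 121643.67 × 5.4% = 6568.76
Buyer bears (A): 570.75 + 289.85 + 865.51 + 9297.56 + 170.00 + 313.42 + 236.22 + 1716.79 = 13460.10
Landed cost (A) = invoice 110450.00 + 13460.10 + duty 6568.76 = 130478.86
Supplier B (CFR):
CIF value = CFR price + insurance = 119419.30 + 170.00 = 119589.30
Import duty = 119589.30 × 5.4% = 6457.82
Buyer bears (B): 170.00 + 313.42 + 236.22 + 1716.79 = 2436.43
Landed cost (B) = invoice 119419.30 + 2436.43 + duty 6457.82 = 128313.55
Difference = |130478.86 − 128313.55| = 2165.31

Supplier B is cheaper by USD 2165.31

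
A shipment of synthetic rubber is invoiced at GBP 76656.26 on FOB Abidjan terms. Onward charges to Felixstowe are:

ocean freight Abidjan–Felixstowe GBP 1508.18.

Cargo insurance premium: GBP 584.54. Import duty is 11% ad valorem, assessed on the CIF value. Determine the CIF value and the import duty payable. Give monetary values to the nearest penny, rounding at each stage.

CIF = FOB price + freight + insurance
CIF = 76656.26 + 1508.18 + 584.54 = 78748.98
Import duty = 78748.98 × 11% = 8662.39

CIF value: GBP 78748.98; import duty: GBP 8662.39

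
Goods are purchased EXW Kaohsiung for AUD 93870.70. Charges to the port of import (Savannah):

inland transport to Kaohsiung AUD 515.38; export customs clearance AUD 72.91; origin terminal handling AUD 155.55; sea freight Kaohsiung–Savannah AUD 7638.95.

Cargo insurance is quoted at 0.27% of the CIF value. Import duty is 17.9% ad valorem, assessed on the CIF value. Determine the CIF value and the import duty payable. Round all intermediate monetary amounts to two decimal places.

CIF value: AUD 102530.32; import duty: AUD 18352.93

Let C be the CIF value. C = EXW price + pre-shipment costs + freight + 0.27% × C
C − 0.27% × C = 93870.70 + 515.38 + 72.91 + 155.55 + 7638.95
0.9973 × C = 102253.49
C = 102253.49 / 0.9973 = 102530.32
Insurance premium = 0.27% × 102530.32 = 276.83
Import duty = 102530.32 × 17.9% = 18352.93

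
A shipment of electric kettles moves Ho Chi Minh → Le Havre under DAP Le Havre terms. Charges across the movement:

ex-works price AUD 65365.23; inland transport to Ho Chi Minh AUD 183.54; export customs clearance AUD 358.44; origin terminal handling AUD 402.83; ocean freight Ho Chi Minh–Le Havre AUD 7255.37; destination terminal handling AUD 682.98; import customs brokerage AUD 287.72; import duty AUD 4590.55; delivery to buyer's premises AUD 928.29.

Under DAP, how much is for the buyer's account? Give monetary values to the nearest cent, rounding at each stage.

Buyer's account: AUD 4878.27

DAP: the seller bears all costs to the named destination except import duty and clearance.
Seller's account: goods 65365.23 + inland to port 183.54 + export clearance 358.44 + origin terminal 402.83 + freight 7255.37 + destination terminal 682.98 + delivery 928.29 = 75176.68
Buyer's account: brokerage 287.72 + duty 4590.55 = 4878.27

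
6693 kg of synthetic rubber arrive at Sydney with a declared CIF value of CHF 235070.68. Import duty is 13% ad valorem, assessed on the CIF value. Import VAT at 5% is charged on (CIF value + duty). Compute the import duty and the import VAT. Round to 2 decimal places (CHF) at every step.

Import duty: CHF 30559.19; import VAT: CHF 13281.49

Import duty = 235070.68 × 13% = 30559.19
VAT base = CIF + duty = 235070.68 + 30559.19 = 265629.87
Import VAT = 265629.87 × 5% = 13281.49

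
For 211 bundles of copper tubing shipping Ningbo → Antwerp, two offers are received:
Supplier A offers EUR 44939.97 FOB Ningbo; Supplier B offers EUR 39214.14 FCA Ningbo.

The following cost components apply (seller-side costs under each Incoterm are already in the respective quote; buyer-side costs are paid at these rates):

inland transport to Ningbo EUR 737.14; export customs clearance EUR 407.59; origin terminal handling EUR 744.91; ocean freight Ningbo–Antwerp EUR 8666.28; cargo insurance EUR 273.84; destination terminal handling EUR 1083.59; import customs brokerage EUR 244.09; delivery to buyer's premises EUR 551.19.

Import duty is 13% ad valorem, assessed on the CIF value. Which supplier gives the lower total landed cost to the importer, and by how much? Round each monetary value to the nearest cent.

Supplier A (FOB):
CIF value = FOB price + freight + insurance = 44939.97 + 8666.28 + 273.84 = 53880.09
Import duty = 53880.09 × 13% = 7004.41
Buyer bears (A): 8666.28 + 273.84 + 1083.59 + 244.09 + 551.19 = 10818.99
Landed cost (A) = invoice 44939.97 + 10818.99 + duty 7004.41 = 62763.37
Supplier B (FCA):
CIF value = FCA price + origin terminal + freight + insurance = 39214.14 + 744.91 + 8666.28 + 273.84 = 48899.17
Import duty = 48899.17 × 13% = 6356.89
Buyer bears (B): 744.91 + 8666.28 + 273.84 + 1083.59 + 244.09 + 551.19 = 11563.90
Landed cost (B) = invoice 39214.14 + 11563.90 + duty 6356.89 = 57134.93
Difference = |62763.37 − 57134.93| = 5628.44

Supplier B is cheaper by EUR 5628.44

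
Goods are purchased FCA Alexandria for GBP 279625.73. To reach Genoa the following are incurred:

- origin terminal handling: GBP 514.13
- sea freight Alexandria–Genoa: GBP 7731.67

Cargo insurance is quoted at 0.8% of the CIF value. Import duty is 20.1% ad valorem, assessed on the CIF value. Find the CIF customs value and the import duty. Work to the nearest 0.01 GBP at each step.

Let C be the CIF value. C = FCA price + pre-shipment costs + freight + 0.8% × C
C − 0.8% × C = 279625.73 + 514.13 + 7731.67
0.992 × C = 287871.53
C = 287871.53 / 0.992 = 290193.07
Insurance premium = 0.8% × 290193.07 = 2321.54
Import duty = 290193.07 × 20.1% = 58328.81

CIF value: GBP 290193.07; import duty: GBP 58328.81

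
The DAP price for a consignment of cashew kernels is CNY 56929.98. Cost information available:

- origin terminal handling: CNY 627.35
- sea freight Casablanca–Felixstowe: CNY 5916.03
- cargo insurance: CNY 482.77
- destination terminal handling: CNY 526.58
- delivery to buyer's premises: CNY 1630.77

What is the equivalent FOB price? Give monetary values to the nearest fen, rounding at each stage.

FOB price: CNY 48373.83

Not relevant to the conversion: origin terminal — on the seller under both DAP and FOB; already in the DAP price and stays in the FOB price.
From DAP to FOB, the seller no longer bears: freight, insurance, destination terminal, delivery.
FOB price = 56929.98 − 5916.03 − 482.77 − 526.58 − 1630.77 = 48373.83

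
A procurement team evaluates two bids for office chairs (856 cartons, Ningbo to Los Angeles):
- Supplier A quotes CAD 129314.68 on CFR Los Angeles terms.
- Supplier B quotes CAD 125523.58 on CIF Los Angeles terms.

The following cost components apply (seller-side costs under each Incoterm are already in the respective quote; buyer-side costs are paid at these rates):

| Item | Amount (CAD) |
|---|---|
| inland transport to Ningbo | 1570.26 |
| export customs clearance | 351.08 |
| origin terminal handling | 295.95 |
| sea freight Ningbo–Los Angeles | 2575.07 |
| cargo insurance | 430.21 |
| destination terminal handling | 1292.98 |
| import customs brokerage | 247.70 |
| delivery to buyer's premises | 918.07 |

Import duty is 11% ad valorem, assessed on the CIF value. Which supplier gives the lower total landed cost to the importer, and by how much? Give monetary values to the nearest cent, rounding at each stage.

Supplier A (CFR):
CIF value = CFR price + insurance = 129314.68 + 430.21 = 129744.89
Import duty = 129744.89 × 11% = 14271.94
Buyer bears (A): 430.21 + 1292.98 + 247.70 + 918.07 = 2888.96
Landed cost (A) = invoice 129314.68 + 2888.96 + duty 14271.94 = 146475.58
Supplier B (CIF):
The CIF price already equals the CIF value: 125523.58
Import duty = 125523.58 × 11% = 13807.59
Buyer bears (B): 1292.98 + 247.70 + 918.07 = 2458.75
Landed cost (B) = invoice 125523.58 + 2458.75 + duty 13807.59 = 141789.92
Difference = |146475.58 − 141789.92| = 4685.66

Supplier B is cheaper by CAD 4685.66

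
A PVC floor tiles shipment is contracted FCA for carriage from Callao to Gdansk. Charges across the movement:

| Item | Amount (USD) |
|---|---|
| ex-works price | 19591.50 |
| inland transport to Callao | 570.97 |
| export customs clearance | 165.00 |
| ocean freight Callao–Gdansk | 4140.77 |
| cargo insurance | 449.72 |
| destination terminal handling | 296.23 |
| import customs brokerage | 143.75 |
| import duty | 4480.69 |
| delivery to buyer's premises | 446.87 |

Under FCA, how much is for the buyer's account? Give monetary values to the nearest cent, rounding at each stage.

Buyer's account: USD 9958.03

FCA: the seller delivers export-cleared goods to the carrier; the buyer bears costs from that point.
Seller's account: goods 19591.50 + inland to port 570.97 + export clearance 165.00 = 20327.47
Buyer's account: freight 4140.77 + insurance 449.72 + destination terminal 296.23 + brokerage 143.75 + duty 4480.69 + delivery 446.87 = 9958.03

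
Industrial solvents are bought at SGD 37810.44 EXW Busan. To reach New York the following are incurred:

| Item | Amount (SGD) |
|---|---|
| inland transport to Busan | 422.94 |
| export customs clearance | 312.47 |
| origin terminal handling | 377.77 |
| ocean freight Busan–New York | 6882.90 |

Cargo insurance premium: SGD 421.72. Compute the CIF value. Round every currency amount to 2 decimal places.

CIF value: SGD 46228.24

CIF = EXW price + pre-shipment costs + freight + insurance
CIF = 37810.44 + 422.94 + 312.47 + 377.77 + 6882.90 + 421.72 = 46228.24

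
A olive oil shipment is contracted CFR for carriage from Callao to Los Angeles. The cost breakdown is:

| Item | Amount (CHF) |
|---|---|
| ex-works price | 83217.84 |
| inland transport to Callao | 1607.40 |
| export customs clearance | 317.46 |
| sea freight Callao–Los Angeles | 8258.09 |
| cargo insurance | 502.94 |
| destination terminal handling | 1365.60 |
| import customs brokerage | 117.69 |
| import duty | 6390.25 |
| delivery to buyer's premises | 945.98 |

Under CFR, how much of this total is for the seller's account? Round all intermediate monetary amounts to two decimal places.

CFR: the seller pays costs through ocean freight to the destination port, but not insurance.
Seller's account: goods 83217.84 + inland to port 1607.40 + export clearance 317.46 + freight 8258.09 = 93400.79
Buyer's account: insurance 502.94 + destination terminal 1365.60 + brokerage 117.69 + duty 6390.25 + delivery 945.98 = 9322.46

Seller's account: CHF 93400.79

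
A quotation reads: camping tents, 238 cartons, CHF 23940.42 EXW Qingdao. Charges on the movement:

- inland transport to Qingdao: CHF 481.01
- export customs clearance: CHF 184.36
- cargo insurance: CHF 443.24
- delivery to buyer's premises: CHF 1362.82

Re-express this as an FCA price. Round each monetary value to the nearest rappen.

FCA price: CHF 24605.79

Not relevant to the conversion: insurance, delivery — on the buyer under both terms; not part of either seller's price.
From EXW to FCA, the seller additionally bears: inland to port, export clearance.
FCA price = 23940.42 + 481.01 + 184.36 = 24605.79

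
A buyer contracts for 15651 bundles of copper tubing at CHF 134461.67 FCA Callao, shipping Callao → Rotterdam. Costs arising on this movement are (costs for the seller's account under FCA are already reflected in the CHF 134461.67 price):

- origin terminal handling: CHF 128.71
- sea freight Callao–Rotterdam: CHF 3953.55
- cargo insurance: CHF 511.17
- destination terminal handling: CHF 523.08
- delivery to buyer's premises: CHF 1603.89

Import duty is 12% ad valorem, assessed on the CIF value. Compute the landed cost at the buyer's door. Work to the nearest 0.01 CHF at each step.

FCA: the seller delivers export-cleared goods to the carrier; the buyer bears costs from that point.
CIF value = FCA price + origin terminal + freight + insurance = 134461.67 + 128.71 + 3953.55 + 511.17 = 139055.10
Import duty = 139055.10 × 12% = 16686.61
Buyer bears: origin terminal 128.71 + freight 3953.55 + insurance 511.17 + destination terminal 523.08 + delivery 1603.89 + duty 16686.61 = 23407.01
Landed cost = invoice 134461.67 + 23407.01 = 157868.68

Total landed cost: CHF 157868.68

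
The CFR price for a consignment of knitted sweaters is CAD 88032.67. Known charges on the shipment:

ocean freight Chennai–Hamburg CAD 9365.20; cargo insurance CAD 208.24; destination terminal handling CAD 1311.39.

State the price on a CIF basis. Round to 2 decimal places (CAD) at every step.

CIF price: CAD 88240.91

Not relevant to the conversion: freight — on the seller under both CFR and CIF; already in the CFR price and stays in the CIF price. destination terminal — on the buyer under both terms; not part of either seller's price.
From CFR to CIF, the seller additionally bears: insurance.
CIF price = 88032.67 + 208.24 = 88240.91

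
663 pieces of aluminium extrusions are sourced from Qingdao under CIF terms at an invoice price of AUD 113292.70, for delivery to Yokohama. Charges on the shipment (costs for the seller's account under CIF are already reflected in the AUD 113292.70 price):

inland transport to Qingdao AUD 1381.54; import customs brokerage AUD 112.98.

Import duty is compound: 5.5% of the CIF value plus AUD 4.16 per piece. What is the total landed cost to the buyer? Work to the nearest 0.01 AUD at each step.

CIF: the seller pays costs through ocean freight and marine insurance to the destination port.
Already in the invoice (seller's account under CIF): inland to port — exclude.
The CIF price already equals the CIF value: 113292.70
Ad valorem component: 113292.70 × 5.5% = 6231.10
Specific component: 663 × 4.16 = 2758.08
Import duty = 6231.10 + 2758.08 = 8989.18
Buyer bears: brokerage 112.98 + duty 8989.18 = 9102.16
Landed cost = invoice 113292.70 + 9102.16 = 122394.86

Total landed cost: AUD 122394.86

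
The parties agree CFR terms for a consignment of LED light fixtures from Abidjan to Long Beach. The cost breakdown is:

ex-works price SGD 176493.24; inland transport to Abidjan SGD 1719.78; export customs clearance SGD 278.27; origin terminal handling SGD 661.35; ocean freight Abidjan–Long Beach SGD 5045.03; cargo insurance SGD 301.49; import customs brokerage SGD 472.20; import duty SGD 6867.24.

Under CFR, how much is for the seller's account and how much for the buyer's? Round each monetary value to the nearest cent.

Seller: SGD 184197.67; buyer: SGD 7640.93

CFR: the seller pays costs through ocean freight to the destination port, but not insurance.
Seller's account: goods 176493.24 + inland to port 1719.78 + export clearance 278.27 + origin terminal 661.35 + freight 5045.03 = 184197.67
Buyer's account: insurance 301.49 + brokerage 472.20 + duty 6867.24 = 7640.93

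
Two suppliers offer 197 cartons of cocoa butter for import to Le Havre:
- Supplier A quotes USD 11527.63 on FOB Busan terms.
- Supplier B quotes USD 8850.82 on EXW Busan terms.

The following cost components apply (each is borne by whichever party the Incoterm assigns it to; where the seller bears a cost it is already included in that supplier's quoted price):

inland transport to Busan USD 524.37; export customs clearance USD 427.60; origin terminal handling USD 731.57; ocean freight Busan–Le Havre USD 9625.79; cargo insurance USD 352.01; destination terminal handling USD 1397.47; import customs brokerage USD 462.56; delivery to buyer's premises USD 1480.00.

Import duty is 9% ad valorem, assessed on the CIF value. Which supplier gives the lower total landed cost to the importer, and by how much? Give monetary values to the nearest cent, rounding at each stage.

Supplier A (FOB):
CIF value = FOB price + freight + insurance = 11527.63 + 9625.79 + 352.01 = 21505.43
Import duty = 21505.43 × 9% = 1935.49
Buyer bears (A): 9625.79 + 352.01 + 1397.47 + 462.56 + 1480.00 = 13317.83
Landed cost (A) = invoice 11527.63 + 13317.83 + duty 1935.49 = 26780.95
Supplier B (EXW):
CIF value = EXW price + inland to port + export clearance + origin terminal + freight + insurance = 8850.82 + 524.37 + 427.60 + 731.57 + 9625.79 + 352.01 = 20512.16
Import duty = 20512.16 × 9% = 1846.09
Buyer bears (B): 524.37 + 427.60 + 731.57 + 9625.79 + 352.01 + 1397.47 + 462.56 + 1480.00 = 15001.37
Landed cost (B) = invoice 8850.82 + 15001.37 + duty 1846.09 = 25698.28
Difference = |26780.95 − 25698.28| = 1082.67

Supplier B is cheaper by USD 1082.67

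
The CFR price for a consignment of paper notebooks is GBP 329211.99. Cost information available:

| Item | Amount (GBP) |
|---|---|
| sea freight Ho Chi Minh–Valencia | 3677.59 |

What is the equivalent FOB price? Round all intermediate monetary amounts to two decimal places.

FOB price: GBP 325534.40

From CFR to FOB, the seller no longer bears: freight.
FOB price = 329211.99 − 3677.59 = 325534.40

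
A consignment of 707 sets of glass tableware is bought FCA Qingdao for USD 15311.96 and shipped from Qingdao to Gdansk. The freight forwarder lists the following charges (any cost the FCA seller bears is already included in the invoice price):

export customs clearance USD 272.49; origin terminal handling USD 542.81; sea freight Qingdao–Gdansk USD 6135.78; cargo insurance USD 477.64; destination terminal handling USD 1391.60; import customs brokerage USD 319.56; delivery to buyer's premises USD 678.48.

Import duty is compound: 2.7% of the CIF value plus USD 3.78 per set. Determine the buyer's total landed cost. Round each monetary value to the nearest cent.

Total landed cost: USD 28136.93

FCA: the seller delivers export-cleared goods to the carrier; the buyer bears costs from that point.
Already in the invoice (seller's account under FCA): export clearance — exclude.
CIF value = FCA price + origin terminal + freight + insurance = 15311.96 + 542.81 + 6135.78 + 477.64 = 22468.19
Ad valorem component: 22468.19 × 2.7% = 606.64
Specific component: 707 × 3.78 = 2672.46
Import duty = 606.64 + 2672.46 = 3279.10
Buyer bears: origin terminal 542.81 + freight 6135.78 + insurance 477.64 + destination terminal 1391.60 + brokerage 319.56 + delivery 678.48 + duty 3279.10 = 12824.97
Landed cost = invoice 15311.96 + 12824.97 = 28136.93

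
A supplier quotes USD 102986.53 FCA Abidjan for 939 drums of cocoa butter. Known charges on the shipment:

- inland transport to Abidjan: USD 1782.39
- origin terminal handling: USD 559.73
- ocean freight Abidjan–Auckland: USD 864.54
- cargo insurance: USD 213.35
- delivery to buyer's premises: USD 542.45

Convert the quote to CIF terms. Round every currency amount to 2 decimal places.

Not relevant to the conversion: inland to port — on the seller under both FCA and CIF; already in the FCA price and stays in the CIF price. delivery — on the buyer under both terms; not part of either seller's price.
From FCA to CIF, the seller additionally bears: origin terminal, freight, insurance.
CIF price = 102986.53 + 559.73 + 864.54 + 213.35 = 104624.15

CIF price: USD 104624.15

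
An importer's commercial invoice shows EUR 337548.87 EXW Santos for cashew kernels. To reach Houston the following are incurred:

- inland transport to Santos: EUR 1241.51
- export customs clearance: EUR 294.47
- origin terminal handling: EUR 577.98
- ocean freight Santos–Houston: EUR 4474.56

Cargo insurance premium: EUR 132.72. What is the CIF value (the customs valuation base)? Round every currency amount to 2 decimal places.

CIF value: EUR 344270.11

CIF = EXW price + pre-shipment costs + freight + insurance
CIF = 337548.87 + 1241.51 + 294.47 + 577.98 + 4474.56 + 132.72 = 344270.11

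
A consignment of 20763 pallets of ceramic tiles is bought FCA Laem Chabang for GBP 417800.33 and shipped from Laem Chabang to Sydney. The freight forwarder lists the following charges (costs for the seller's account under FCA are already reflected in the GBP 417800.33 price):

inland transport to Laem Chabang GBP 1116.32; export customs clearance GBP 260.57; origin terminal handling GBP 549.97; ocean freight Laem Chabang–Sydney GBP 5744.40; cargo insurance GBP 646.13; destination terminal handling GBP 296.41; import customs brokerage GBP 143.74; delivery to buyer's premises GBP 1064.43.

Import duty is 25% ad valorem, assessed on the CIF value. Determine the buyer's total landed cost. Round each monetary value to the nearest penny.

Total landed cost: GBP 532430.62

FCA: the seller delivers export-cleared goods to the carrier; the buyer bears costs from that point.
Already in the invoice (seller's account under FCA): inland to port, export clearance — exclude.
CIF value = FCA price + origin terminal + freight + insurance = 417800.33 + 549.97 + 5744.40 + 646.13 = 424740.83
Import duty = 424740.83 × 25% = 106185.21
Buyer bears: origin terminal 549.97 + freight 5744.40 + insurance 646.13 + destination terminal 296.41 + brokerage 143.74 + delivery 1064.43 + duty 106185.21 = 114630.29
Landed cost = invoice 417800.33 + 114630.29 = 532430.62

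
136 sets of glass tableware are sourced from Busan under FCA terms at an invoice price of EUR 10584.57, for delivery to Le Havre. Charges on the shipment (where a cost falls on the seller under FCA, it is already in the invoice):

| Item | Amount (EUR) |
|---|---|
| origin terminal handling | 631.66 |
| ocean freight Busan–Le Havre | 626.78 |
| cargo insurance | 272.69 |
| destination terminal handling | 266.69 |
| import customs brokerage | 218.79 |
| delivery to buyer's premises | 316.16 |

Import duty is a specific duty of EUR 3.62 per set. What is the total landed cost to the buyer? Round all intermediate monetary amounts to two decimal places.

FCA: the seller delivers export-cleared goods to the carrier; the buyer bears costs from that point.
CIF value = FCA price + origin terminal + freight + insurance = 10584.57 + 631.66 + 626.78 + 272.69 = 12115.70
Import duty = 136 × 3.62 = 492.32
Buyer bears: origin terminal 631.66 + freight 626.78 + insurance 272.69 + destination terminal 266.69 + brokerage 218.79 + delivery 316.16 + duty 492.32 = 2825.09
Landed cost = invoice 10584.57 + 2825.09 = 13409.66

Total landed cost: EUR 13409.66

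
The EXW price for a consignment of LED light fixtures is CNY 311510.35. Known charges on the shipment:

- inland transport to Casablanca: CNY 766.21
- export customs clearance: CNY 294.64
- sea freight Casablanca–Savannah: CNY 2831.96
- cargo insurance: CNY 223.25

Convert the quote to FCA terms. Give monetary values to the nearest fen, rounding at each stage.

Not relevant to the conversion: freight, insurance — on the buyer under both terms; not part of either seller's price.
From EXW to FCA, the seller additionally bears: inland to port, export clearance.
FCA price = 311510.35 + 766.21 + 294.64 = 312571.20

FCA price: CNY 312571.20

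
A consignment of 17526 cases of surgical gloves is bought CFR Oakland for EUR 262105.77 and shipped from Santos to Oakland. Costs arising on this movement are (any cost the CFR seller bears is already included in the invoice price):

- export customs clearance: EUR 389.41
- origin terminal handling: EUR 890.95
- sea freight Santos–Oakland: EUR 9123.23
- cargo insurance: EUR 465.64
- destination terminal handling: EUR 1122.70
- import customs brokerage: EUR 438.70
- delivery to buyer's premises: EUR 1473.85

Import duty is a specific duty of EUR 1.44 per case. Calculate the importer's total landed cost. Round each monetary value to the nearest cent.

CFR: the seller pays costs through ocean freight to the destination port, but not insurance.
Already in the invoice (seller's account under CFR): export clearance, origin terminal, freight — exclude.
CIF value = CFR price + insurance = 262105.77 + 465.64 = 262571.41
Import duty = 17526 × 1.44 = 25237.44
Buyer bears: insurance 465.64 + destination terminal 1122.70 + brokerage 438.70 + delivery 1473.85 + duty 25237.44 = 28738.33
Landed cost = invoice 262105.77 + 28738.33 = 290844.10

Total landed cost: EUR 290844.10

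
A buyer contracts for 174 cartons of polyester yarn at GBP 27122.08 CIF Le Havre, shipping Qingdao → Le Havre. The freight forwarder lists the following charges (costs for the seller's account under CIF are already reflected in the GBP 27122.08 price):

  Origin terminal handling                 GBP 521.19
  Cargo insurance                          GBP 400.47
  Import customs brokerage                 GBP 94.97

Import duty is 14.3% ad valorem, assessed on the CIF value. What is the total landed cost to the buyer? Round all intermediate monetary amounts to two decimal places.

Total landed cost: GBP 31095.51

CIF: the seller pays costs through ocean freight and marine insurance to the destination port.
Already in the invoice (seller's account under CIF): origin terminal, insurance — exclude.
The CIF price already equals the CIF value: 27122.08
Import duty = 27122.08 × 14.3% = 3878.46
Buyer bears: brokerage 94.97 + duty 3878.46 = 3973.43
Landed cost = invoice 27122.08 + 3973.43 = 31095.51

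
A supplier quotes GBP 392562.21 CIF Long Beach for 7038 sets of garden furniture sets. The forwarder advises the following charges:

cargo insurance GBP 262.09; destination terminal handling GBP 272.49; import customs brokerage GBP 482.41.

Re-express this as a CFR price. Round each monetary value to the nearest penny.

Not relevant to the conversion: destination terminal, brokerage — on the buyer under both terms; not part of either seller's price.
From CIF to CFR, the seller no longer bears: insurance.
CFR price = 392562.21 − 262.09 = 392300.12

CFR price: GBP 392300.12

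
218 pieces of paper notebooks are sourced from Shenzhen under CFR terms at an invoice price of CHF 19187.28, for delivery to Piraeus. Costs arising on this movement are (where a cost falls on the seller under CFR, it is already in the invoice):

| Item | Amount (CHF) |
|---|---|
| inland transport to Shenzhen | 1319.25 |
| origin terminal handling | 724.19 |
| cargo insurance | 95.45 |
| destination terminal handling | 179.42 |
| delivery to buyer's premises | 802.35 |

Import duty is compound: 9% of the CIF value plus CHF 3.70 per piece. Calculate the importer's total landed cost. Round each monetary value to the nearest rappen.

Total landed cost: CHF 22806.55

CFR: the seller pays costs through ocean freight to the destination port, but not insurance.
Already in the invoice (seller's account under CFR): inland to port, origin terminal — exclude.
CIF value = CFR price + insurance = 19187.28 + 95.45 = 19282.73
Ad valorem component: 19282.73 × 9% = 1735.45
Specific component: 218 × 3.70 = 806.60
Import duty = 1735.45 + 806.60 = 2542.05
Buyer bears: insurance 95.45 + destination terminal 179.42 + delivery 802.35 + duty 2542.05 = 3619.27
Landed cost = invoice 19187.28 + 3619.27 = 22806.55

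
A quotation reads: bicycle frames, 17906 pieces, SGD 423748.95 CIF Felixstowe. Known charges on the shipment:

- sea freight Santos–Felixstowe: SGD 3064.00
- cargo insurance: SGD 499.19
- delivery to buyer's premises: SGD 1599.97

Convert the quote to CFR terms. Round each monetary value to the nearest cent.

CFR price: SGD 423249.76

Not relevant to the conversion: freight — on the seller under both CIF and CFR; already in the CIF price and stays in the CFR price. delivery — on the buyer under both terms; not part of either seller's price.
From CIF to CFR, the seller no longer bears: insurance.
CFR price = 423748.95 − 499.19 = 423249.76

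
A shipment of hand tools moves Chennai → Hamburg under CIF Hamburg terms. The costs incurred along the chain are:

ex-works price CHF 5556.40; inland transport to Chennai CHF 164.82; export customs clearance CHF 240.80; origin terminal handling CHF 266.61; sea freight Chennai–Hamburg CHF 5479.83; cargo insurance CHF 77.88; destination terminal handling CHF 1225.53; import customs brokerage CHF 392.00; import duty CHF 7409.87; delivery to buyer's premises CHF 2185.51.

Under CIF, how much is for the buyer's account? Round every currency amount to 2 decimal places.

Buyer's account: CHF 11212.91

CIF: the seller pays costs through ocean freight and marine insurance to the destination port.
Seller's account: goods 5556.40 + inland to port 164.82 + export clearance 240.80 + origin terminal 266.61 + freight 5479.83 + insurance 77.88 = 11786.34
Buyer's account: destination terminal 1225.53 + brokerage 392.00 + duty 7409.87 + delivery 2185.51 = 11212.91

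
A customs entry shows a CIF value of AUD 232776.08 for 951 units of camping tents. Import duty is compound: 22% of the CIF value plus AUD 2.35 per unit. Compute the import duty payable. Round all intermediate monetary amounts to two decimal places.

Ad valorem component: 232776.08 × 22% = 51210.74
Specific component: 951 × 2.35 = 2234.85
Import duty = 51210.74 + 2234.85 = 53445.59

Import duty: AUD 53445.59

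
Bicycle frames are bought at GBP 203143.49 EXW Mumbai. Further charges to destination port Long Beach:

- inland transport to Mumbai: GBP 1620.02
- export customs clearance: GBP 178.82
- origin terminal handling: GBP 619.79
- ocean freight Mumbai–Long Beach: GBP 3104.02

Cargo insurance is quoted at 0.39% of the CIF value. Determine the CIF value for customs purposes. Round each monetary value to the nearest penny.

Let C be the CIF value. C = EXW price + pre-shipment costs + freight + 0.39% × C
C − 0.39% × C = 203143.49 + 1620.02 + 178.82 + 619.79 + 3104.02
0.9961 × C = 208666.14
C = 208666.14 / 0.9961 = 209483.12
Insurance premium = 0.39% × 209483.12 = 816.98

CIF value: GBP 209483.12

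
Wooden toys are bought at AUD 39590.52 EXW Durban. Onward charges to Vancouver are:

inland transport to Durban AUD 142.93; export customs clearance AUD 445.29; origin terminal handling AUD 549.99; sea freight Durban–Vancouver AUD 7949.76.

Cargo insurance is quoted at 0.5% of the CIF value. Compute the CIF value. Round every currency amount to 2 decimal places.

Let C be the CIF value. C = EXW price + pre-shipment costs + freight + 0.5% × C
C − 0.5% × C = 39590.52 + 142.93 + 445.29 + 549.99 + 7949.76
0.995 × C = 48678.49
C = 48678.49 / 0.995 = 48923.11
Insurance premium = 0.5% × 48923.11 = 244.62

CIF value: AUD 48923.11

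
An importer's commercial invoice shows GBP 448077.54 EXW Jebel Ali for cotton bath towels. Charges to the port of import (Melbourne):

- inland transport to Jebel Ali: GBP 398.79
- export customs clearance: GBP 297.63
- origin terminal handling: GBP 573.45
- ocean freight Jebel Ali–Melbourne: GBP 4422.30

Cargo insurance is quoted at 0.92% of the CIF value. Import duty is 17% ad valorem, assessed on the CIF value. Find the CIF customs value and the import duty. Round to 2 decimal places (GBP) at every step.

Let C be the CIF value. C = EXW price + pre-shipment costs + freight + 0.92% × C
C − 0.92% × C = 448077.54 + 398.79 + 297.63 + 573.45 + 4422.30
0.9908 × C = 453769.71
C = 453769.71 / 0.9908 = 457983.16
Insurance premium = 0.92% × 457983.16 = 4213.45
Import duty = 457983.16 × 17% = 77857.14

CIF value: GBP 457983.16; import duty: GBP 77857.14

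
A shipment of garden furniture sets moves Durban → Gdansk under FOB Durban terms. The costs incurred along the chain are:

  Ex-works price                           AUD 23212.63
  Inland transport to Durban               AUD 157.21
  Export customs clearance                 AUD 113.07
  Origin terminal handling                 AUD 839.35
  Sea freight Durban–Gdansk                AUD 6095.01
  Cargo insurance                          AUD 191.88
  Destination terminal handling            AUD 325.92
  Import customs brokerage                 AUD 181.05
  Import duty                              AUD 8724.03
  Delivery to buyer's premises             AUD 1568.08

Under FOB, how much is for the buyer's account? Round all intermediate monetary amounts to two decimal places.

FOB: the seller bears costs until goods are on board at the origin port; the buyer bears freight, insurance and all costs thereafter.
Seller's account: goods 23212.63 + inland to port 157.21 + export clearance 113.07 + origin terminal 839.35 = 24322.26
Buyer's account: freight 6095.01 + insurance 191.88 + destination terminal 325.92 + brokerage 181.05 + duty 8724.03 + delivery 1568.08 = 17085.97

Buyer's account: AUD 17085.97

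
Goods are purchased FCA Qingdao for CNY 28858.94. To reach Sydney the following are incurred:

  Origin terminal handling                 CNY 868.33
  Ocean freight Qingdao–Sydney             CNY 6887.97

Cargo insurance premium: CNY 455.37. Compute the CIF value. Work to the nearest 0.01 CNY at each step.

CIF = FCA price + pre-shipment costs + freight + insurance
CIF = 28858.94 + 868.33 + 6887.97 + 455.37 = 37070.61

CIF value: CNY 37070.61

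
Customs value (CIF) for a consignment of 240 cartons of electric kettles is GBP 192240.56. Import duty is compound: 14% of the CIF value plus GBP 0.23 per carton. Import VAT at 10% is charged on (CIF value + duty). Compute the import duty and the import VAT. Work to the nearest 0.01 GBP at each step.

Ad valorem component: 192240.56 × 14% = 26913.68
Specific component: 240 × 0.23 = 55.20
Import duty = 26913.68 + 55.20 = 26968.88
VAT base = CIF + duty = 192240.56 + 26968.88 = 219209.44
Import VAT = 219209.44 × 10% = 21920.94

Import duty: GBP 26968.88; import VAT: GBP 21920.94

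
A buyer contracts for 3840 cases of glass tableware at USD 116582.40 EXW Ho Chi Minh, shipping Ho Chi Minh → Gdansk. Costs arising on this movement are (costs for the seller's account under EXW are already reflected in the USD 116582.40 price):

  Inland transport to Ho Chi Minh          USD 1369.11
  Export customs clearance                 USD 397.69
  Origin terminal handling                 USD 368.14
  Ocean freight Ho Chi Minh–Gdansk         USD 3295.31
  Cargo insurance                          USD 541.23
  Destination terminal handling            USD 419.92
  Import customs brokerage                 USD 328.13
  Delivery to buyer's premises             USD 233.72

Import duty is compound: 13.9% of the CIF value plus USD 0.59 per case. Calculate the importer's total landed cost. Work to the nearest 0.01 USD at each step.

EXW: the seller makes goods available at their premises; the buyer bears all onward costs.
CIF value = EXW price + inland to port + export clearance + origin terminal + freight + insurance = 116582.40 + 1369.11 + 397.69 + 368.14 + 3295.31 + 541.23 = 122553.88
Ad valorem component: 122553.88 × 13.9% = 17034.99
Specific component: 3840 × 0.59 = 2265.60
Import duty = 17034.99 + 2265.60 = 19300.59
Buyer bears: inland to port 1369.11 + export clearance 397.69 + origin terminal 368.14 + freight 3295.31 + insurance 541.23 + destination terminal 419.92 + brokerage 328.13 + delivery 233.72 + duty 19300.59 = 26253.84
Landed cost = invoice 116582.40 + 26253.84 = 142836.24

Total landed cost: USD 142836.24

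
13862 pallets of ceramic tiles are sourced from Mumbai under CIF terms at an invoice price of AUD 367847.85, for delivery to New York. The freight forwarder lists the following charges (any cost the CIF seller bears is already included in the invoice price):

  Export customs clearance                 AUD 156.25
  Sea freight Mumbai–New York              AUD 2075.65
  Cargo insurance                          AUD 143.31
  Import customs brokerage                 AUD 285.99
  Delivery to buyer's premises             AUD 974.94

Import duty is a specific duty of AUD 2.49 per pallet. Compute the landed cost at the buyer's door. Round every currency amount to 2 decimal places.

CIF: the seller pays costs through ocean freight and marine insurance to the destination port.
Already in the invoice (seller's account under CIF): export clearance, freight, insurance — exclude.
The CIF price already equals the CIF value: 367847.85
Import duty = 13862 × 2.49 = 34516.38
Buyer bears: brokerage 285.99 + delivery 974.94 + duty 34516.38 = 35777.31
Landed cost = invoice 367847.85 + 35777.31 = 403625.16

Total landed cost: AUD 403625.16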